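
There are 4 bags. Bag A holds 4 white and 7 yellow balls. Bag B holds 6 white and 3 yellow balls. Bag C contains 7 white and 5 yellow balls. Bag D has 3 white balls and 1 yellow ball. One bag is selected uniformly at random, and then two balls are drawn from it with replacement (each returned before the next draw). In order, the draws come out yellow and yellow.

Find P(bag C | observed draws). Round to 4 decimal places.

Under each hypothesis, the probability of the observed sequence is: P(data | bag A) = (7/11)(7/11) = 0.40496; P(data | bag B) = (3/9)(3/9) = 0.11111; P(data | bag C) = (5/12)(5/12) = 0.17361; P(data | bag D) = (1/4)(1/4) = 0.0625.
Multiplying each by its prior: 1/4 · 0.40496 = 0.10124, 1/4 · 0.11111 = 0.027778, 1/4 · 0.17361 = 0.043403, 1/4 · 0.0625 = 0.015625; these sum to 0.18805.
By Bayes' rule, P(bag C | data) = (0.043403) / (0.18805) = 0.23081.

0.2308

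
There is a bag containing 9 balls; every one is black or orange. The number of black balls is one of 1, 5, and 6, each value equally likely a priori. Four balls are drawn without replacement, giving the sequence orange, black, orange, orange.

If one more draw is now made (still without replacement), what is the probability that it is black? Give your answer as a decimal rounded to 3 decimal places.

0.268

For each hypothesis, P(data | H) works out to: P(data | r = 1) = (8/9)(1/8)(7/7)(6/6) = 1/9; P(data | r = 5) = (4/9)(5/8)(3/7)(2/6) = 5/126; P(data | r = 6) = (3/9)(6/8)(2/7)(1/6) = 1/84.
The prior-weighted likelihoods are 1/3 · 1/9 = 1/27, 1/3 · 5/126 = 5/378, 1/3 · 1/84 = 1/252; these sum to 41/756.
Normalising, the posterior is P(r = 1 | data) = 28/41, P(r = 5 | data) = 10/41, P(r = 6 | data) = 3/41.
So P(black next | data) = Σ P(black next | H) P(H | data) = (0)(28/41) + (4/5)(10/41) + (1)(3/41) = 11/41.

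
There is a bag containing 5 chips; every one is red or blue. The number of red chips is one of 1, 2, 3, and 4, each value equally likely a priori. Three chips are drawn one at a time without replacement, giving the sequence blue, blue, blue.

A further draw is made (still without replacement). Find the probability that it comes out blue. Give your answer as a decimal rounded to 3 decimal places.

The likelihood of the observed sequence under each hypothesis: P(data | r = 1) = (4/5)(3/4)(2/3) = 2/5; P(data | r = 2) = (3/5)(2/4)(1/3) = 1/10; P(data | r = 3) = (2/5)(1/4)(0/3) = 0; P(data | r = 4) = (1/5)(0/4) = 0.
Multiplying each by its prior: 1/4 · 2/5 = 1/10, 1/4 · 1/10 = 1/40, 1/4 · 0 = 0, 1/4 · 0 = 0; summing to 1/8.
The posterior is then P(r = 1 | data) = 4/5, P(r = 2 | data) = 1/5, P(r = 3 | data) = 0, P(r = 4 | data) = 0.
So P(blue next | data) = Σ P(blue next | H) P(H | data) = (1/2)(4/5) + (0)(1/5) = 2/5.

0.400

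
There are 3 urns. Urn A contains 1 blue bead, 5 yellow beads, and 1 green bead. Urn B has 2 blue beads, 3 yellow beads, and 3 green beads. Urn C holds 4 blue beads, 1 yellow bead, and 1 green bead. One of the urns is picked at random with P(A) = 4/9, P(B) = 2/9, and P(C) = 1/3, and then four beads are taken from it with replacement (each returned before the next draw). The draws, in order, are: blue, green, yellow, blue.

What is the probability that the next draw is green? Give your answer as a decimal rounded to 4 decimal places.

0.2217

Under each hypothesis, the probability of the observed sequence is: P(data | urn A) = (1/7)(1/7)(5/7)(1/7) = 0.0020825; P(data | urn B) = (2/8)(3/8)(3/8)(2/8) = 0.0087891; P(data | urn C) = (4/6)(1/6)(1/6)(4/6) = 0.012346.
The prior-weighted likelihoods are 4/9 · 0.0020825 = 0.00092554, 2/9 · 0.0087891 = 0.0019531, 1/3 · 0.012346 = 0.0041152; these sum to 0.0069939.
The posterior is then P(urn A | data) = 0.13234, P(urn B | data) = 0.27926, P(urn C | data) = 0.5884.
So P(green next | data) = Σ P(green next | H) P(H | data) = (1/7)(0.13234) + (3/8)(0.27926) + (1/6)(0.5884) = 0.2217.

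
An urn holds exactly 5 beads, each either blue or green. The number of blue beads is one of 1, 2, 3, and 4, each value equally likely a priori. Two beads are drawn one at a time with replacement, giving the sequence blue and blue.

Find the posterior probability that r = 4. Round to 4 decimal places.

Compute the likelihood of the observed sequence for each case: P(data | r = 1) = (1/5)(1/5) = 1/25; P(data | r = 2) = (2/5)(2/5) = 4/25; P(data | r = 3) = (3/5)(3/5) = 9/25; P(data | r = 4) = (4/5)(4/5) = 16/25.
Multiplying each by its prior: 1/4 · 1/25 = 1/100, 1/4 · 4/25 = 1/25, 1/4 · 9/25 = 9/100, 1/4 · 16/25 = 4/25; with total 3/10.
Hence P(r = 4 | data) = (4/25) / (3/10) = 8/15.

0.5333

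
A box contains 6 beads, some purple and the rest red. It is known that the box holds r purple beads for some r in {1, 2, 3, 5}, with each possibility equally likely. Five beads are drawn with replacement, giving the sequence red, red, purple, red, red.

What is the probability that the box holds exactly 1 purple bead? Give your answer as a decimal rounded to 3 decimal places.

0.451

For each hypothesis, P(data | H) works out to: P(data | r = 1) = (5/6)(5/6)(1/6)(5/6)(5/6) = 0.080376; P(data | r = 2) = (4/6)(4/6)(2/6)(4/6)(4/6) = 0.065844; P(data | r = 3) = (3/6)(3/6)(3/6)(3/6)(3/6) = 0.03125; P(data | r = 5) = (1/6)(1/6)(5/6)(1/6)(1/6) = 0.000643.
The prior-weighted likelihoods are 1/4 · 0.080376 = 0.020094, 1/4 · 0.065844 = 0.016461, 1/4 · 0.03125 = 0.0078125, 1/4 · 0.000643 = 0.00016075; with total 0.044528.
Hence P(r = 1 | data) = (0.020094) / (0.044528) = 0.45126.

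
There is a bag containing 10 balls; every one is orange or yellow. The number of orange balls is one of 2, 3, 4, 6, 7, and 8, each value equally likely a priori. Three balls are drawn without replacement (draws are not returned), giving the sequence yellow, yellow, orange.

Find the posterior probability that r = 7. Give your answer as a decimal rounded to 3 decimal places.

Under each hypothesis, the probability of the observed sequence is: P(data | r = 2) = (8/10)(7/9)(2/8) = 7/45; P(data | r = 3) = (7/10)(6/9)(3/8) = 7/40; P(data | r = 4) = (6/10)(5/9)(4/8) = 1/6; P(data | r = 6) = (4/10)(3/9)(6/8) = 1/10; P(data | r = 7) = (3/10)(2/9)(7/8) = 7/120; P(data | r = 8) = (2/10)(1/9)(8/8) = 1/45.
Multiplying each by its prior: 1/6 · 7/45 = 7/270, 1/6 · 7/40 = 7/240, 1/6 · 1/6 = 1/36, 1/6 · 1/10 = 1/60, 1/6 · 7/120 = 7/720, 1/6 · 1/45 = 1/270; summing to 61/540.
By Bayes' rule, P(r = 7 | data) = (7/720) / (61/540) = 21/244.

0.086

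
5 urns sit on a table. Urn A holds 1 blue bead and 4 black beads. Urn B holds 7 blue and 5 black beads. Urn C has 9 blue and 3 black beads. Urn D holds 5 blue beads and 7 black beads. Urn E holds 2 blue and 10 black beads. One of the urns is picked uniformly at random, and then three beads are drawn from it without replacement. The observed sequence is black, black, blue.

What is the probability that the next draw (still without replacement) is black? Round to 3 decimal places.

0.700

For each hypothesis, P(data | H) works out to: P(data | urn A) = (4/5)(3/4)(1/3) = 0.2; P(data | urn B) = (5/12)(4/11)(7/10) = 0.10606; P(data | urn C) = (3/12)(2/11)(9/10) = 0.040909; P(data | urn D) = (7/12)(6/11)(5/10) = 0.15909; P(data | urn E) = (10/12)(9/11)(2/10) = 0.13636.
Weighting by the prior gives 1/5 · 0.2 = 0.04, 1/5 · 0.10606 = 0.021212, 1/5 · 0.040909 = 0.0081818, 1/5 · 0.15909 = 0.031818, 1/5 · 0.13636 = 0.027273; summing to 0.12848.
The posterior is then P(urn A | data) = 0.31132, P(urn B | data) = 0.16509, P(urn C | data) = 0.063679, P(urn D | data) = 0.24764, P(urn E | data) = 0.21226.
So P(black next | data) = Σ P(black next | H) P(H | data) = (1)(0.31132) + (1/3)(0.16509) + (1/9)(0.063679) + (5/9)(0.24764) + (8/9)(0.21226) = 0.69969.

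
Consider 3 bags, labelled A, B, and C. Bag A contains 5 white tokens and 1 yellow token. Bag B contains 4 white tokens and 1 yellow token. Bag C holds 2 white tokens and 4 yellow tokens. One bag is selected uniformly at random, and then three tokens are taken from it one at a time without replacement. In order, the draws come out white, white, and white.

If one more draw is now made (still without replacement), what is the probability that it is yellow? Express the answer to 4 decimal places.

0.4074

For each hypothesis, P(data | H) works out to: P(data | bag A) = (5/6)(4/5)(3/4) = 1/2; P(data | bag B) = (4/5)(3/4)(2/3) = 2/5; P(data | bag C) = (2/6)(1/5)(0/4) = 0.
Weighting by the prior gives 1/3 · 1/2 = 1/6, 1/3 · 2/5 = 2/15, 1/3 · 0 = 0; with total 3/10.
The posterior is then P(bag A | data) = 5/9, P(bag B | data) = 4/9, P(bag C | data) = 0.
Averaging over the posterior, P(yellow next | data) = (1/3)(5/9) + (1/2)(4/9) = 11/27.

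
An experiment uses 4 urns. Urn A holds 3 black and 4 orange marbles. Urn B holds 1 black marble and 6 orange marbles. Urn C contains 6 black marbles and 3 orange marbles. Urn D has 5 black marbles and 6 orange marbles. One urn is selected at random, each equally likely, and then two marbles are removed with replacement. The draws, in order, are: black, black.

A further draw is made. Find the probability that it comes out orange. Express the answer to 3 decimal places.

Under each hypothesis, the probability of the observed sequence is: P(data | urn A) = (3/7)(3/7) = 0.18367; P(data | urn B) = (1/7)(1/7) = 0.020408; P(data | urn C) = (6/9)(6/9) = 0.44444; P(data | urn D) = (5/11)(5/11) = 0.20661.
The prior-weighted likelihoods are 1/4 · 0.18367 = 0.045918, 1/4 · 0.020408 = 0.005102, 1/4 · 0.44444 = 0.11111, 1/4 · 0.20661 = 0.051653; these sum to 0.21378.
Dividing through by the total gives posterior P(urn A | data) = 0.21479, P(urn B | data) = 0.023865, P(urn C | data) = 0.51973, P(urn D | data) = 0.24161.
The predictive probability is P(orange next | data) = (4/7)(0.21479) + (6/7)(0.023865) + (1/3)(0.51973) + (6/11)(0.24161) = 0.44823.

0.448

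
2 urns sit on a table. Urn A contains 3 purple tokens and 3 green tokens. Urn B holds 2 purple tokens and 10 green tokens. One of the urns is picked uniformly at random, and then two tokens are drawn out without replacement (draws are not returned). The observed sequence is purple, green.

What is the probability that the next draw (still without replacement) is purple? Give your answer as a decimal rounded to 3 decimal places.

Compute the likelihood of the observed sequence for each case: P(data | urn A) = (3/6)(3/5) = 3/10; P(data | urn B) = (2/12)(10/11) = 5/33.
Multiplying each by its prior: 1/2 · 3/10 = 3/20, 1/2 · 5/33 = 5/66; these sum to 149/660.
Normalising, the posterior is P(urn A | data) = 99/149, P(urn B | data) = 50/149.
So P(purple next | data) = Σ P(purple next | H) P(H | data) = (1/2)(99/149) + (1/10)(50/149) = 109/298.

0.366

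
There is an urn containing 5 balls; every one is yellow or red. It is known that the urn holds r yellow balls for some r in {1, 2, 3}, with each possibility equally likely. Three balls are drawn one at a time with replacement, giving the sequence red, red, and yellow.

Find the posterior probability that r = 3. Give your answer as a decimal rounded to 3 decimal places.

For each hypothesis, P(data | H) works out to: P(data | r = 1) = (4/5)(4/5)(1/5) = 16/125; P(data | r = 2) = (3/5)(3/5)(2/5) = 18/125; P(data | r = 3) = (2/5)(2/5)(3/5) = 12/125.
Multiplying each by its prior: 1/3 · 16/125 = 16/375, 1/3 · 18/125 = 6/125, 1/3 · 12/125 = 4/125; with total 46/375.
So P(r = 3 | data) = (4/125) / (46/375) = 6/23.

0.261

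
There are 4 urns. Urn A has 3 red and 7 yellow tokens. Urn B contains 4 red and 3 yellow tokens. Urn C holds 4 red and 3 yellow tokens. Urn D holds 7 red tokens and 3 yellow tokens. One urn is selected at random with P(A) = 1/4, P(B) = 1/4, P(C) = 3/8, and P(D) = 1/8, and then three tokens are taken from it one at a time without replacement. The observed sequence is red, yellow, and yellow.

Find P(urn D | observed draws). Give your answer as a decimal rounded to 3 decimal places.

For each hypothesis, P(data | H) works out to: P(data | urn A) = (3/10)(7/9)(6/8) = 0.175; P(data | urn B) = (4/7)(3/6)(2/5) = 0.11429; P(data | urn C) = (4/7)(3/6)(2/5) = 0.11429; P(data | urn D) = (7/10)(3/9)(2/8) = 0.058333.
Multiplying each by its prior: 1/4 · 0.175 = 0.04375, 1/4 · 0.11429 = 0.028571, 3/8 · 0.11429 = 0.042857, 1/8 · 0.058333 = 0.0072917; with total 0.12247.
Therefore the posterior P(urn D | data) = (0.0072917) / (0.12247) = 0.059538.

0.060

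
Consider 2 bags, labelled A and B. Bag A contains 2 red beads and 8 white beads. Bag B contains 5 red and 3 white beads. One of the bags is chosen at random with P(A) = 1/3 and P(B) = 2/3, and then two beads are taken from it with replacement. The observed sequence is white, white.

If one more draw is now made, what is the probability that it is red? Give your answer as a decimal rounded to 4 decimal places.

Under each hypothesis, the probability of the observed sequence is: P(data | bag A) = (8/10)(8/10) = 0.64; P(data | bag B) = (3/8)(3/8) = 0.14062.
The prior-weighted likelihoods are 1/3 · 0.64 = 0.21333, 2/3 · 0.14062 = 0.09375; summing to 0.30708.
Normalising, the posterior is P(bag A | data) = 0.69471, P(bag B | data) = 0.30529.
Averaging over the posterior, P(red next | data) = (1/5)(0.69471) + (5/8)(0.30529) = 0.32975.

0.3297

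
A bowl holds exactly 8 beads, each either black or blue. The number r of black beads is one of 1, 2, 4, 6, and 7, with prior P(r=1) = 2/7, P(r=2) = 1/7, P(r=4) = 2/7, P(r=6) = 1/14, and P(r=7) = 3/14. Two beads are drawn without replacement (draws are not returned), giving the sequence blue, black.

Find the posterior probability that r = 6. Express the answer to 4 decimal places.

0.0805

For each hypothesis, P(data | H) works out to: P(data | r = 1) = (7/8)(1/7) = 1/8; P(data | r = 2) = (6/8)(2/7) = 3/14; P(data | r = 4) = (4/8)(4/7) = 2/7; P(data | r = 6) = (2/8)(6/7) = 3/14; P(data | r = 7) = (1/8)(7/7) = 1/8.
Weighting by the prior gives 2/7 · 1/8 = 1/28, 1/7 · 3/14 = 3/98, 2/7 · 2/7 = 4/49, 1/14 · 3/14 = 3/196, 3/14 · 1/8 = 3/112; summing to 149/784.
Hence P(r = 6 | data) = (3/196) / (149/784) = 12/149.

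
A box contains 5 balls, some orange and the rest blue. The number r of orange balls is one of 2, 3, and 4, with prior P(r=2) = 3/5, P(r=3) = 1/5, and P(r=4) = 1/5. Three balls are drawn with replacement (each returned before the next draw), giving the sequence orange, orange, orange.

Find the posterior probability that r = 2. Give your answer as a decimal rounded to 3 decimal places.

Compute the likelihood of the observed sequence for each case: P(data | r = 2) = (2/5)(2/5)(2/5) = 8/125; P(data | r = 3) = (3/5)(3/5)(3/5) = 27/125; P(data | r = 4) = (4/5)(4/5)(4/5) = 64/125.
Weighting by the prior gives 3/5 · 8/125 = 24/625, 1/5 · 27/125 = 27/625, 1/5 · 64/125 = 64/625; with total 23/125.
So P(r = 2 | data) = (24/625) / (23/125) = 24/115.

0.209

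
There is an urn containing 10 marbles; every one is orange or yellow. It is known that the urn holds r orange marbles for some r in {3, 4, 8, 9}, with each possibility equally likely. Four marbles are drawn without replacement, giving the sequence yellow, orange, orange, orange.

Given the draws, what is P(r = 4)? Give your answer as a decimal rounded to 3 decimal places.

Compute the likelihood of the observed sequence for each case: P(data | r = 3) = (7/10)(3/9)(2/8)(1/7) = 0.0083333; P(data | r = 4) = (6/10)(4/9)(3/8)(2/7) = 0.028571; P(data | r = 8) = (2/10)(8/9)(7/8)(6/7) = 0.13333; P(data | r = 9) = (1/10)(9/9)(8/8)(7/7) = 0.1.
Weighting by the prior gives 1/4 · 0.0083333 = 0.0020833, 1/4 · 0.028571 = 0.0071429, 1/4 · 0.13333 = 0.033333, 1/4 · 0.1 = 0.025; summing to 0.06756.
Hence P(r = 4 | data) = (0.0071429) / (0.06756) = 0.10573.

0.106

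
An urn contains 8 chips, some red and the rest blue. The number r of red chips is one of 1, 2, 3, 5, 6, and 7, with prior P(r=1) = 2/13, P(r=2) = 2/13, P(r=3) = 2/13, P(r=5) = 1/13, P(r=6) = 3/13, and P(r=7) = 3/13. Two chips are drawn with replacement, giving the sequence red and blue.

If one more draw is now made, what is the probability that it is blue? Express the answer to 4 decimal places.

0.4732

For each hypothesis, P(data | H) works out to: P(data | r = 1) = (1/8)(7/8) = 7/64; P(data | r = 2) = (2/8)(6/8) = 3/16; P(data | r = 3) = (3/8)(5/8) = 15/64; P(data | r = 5) = (5/8)(3/8) = 15/64; P(data | r = 6) = (6/8)(2/8) = 3/16; P(data | r = 7) = (7/8)(1/8) = 7/64.
The prior-weighted likelihoods are 2/13 · 7/64 = 7/416, 2/13 · 3/16 = 3/104, 2/13 · 15/64 = 15/416, 1/13 · 15/64 = 15/832, 3/13 · 3/16 = 9/208, 3/13 · 7/64 = 21/832; these sum to 35/208.
Dividing through by the total gives posterior P(r = 1 | data) = 1/10, P(r = 2 | data) = 6/35, P(r = 3 | data) = 3/14, P(r = 5 | data) = 3/28, P(r = 6 | data) = 9/35, P(r = 7 | data) = 3/20.
So P(blue next | data) = Σ P(blue next | H) P(H | data) = (7/8)(1/10) + (3/4)(6/35) + (5/8)(3/14) + (3/8)(3/28) + (1/4)(9/35) + (1/8)(3/20) = 53/112.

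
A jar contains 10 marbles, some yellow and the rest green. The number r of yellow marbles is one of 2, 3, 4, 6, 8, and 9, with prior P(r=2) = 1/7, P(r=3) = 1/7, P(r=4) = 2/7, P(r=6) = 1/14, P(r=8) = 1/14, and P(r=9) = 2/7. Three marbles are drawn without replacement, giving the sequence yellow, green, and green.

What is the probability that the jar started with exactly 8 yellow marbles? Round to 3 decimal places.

Compute the likelihood of the observed sequence for each case: P(data | r = 2) = (2/10)(8/9)(7/8) = 7/45; P(data | r = 3) = (3/10)(7/9)(6/8) = 7/40; P(data | r = 4) = (4/10)(6/9)(5/8) = 1/6; P(data | r = 6) = (6/10)(4/9)(3/8) = 1/10; P(data | r = 8) = (8/10)(2/9)(1/8) = 1/45; P(data | r = 9) = (9/10)(1/9)(0/8) = 0.
The prior-weighted likelihoods are 1/7 · 7/45 = 1/45, 1/7 · 7/40 = 1/40, 2/7 · 1/6 = 1/21, 1/14 · 1/10 = 1/140, 1/14 · 1/45 = 1/630, 2/7 · 0 = 0; summing to 29/280.
By Bayes' rule, P(r = 8 | data) = (1/630) / (29/280) = 4/261.

0.015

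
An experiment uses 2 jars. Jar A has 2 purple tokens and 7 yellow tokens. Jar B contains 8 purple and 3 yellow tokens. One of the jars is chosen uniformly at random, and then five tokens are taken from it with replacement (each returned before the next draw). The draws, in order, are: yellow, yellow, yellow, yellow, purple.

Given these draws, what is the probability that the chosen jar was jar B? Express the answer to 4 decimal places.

0.0471

The likelihood of the observed sequence under each hypothesis: P(data | jar A) = (7/9)(7/9)(7/9)(7/9)(2/9) = 0.081322; P(data | jar B) = (3/11)(3/11)(3/11)(3/11)(8/11) = 0.0040236.
Weighting by the prior gives 1/2 · 0.081322 = 0.040661, 1/2 · 0.0040236 = 0.0020118; these sum to 0.042673.
Hence P(jar B | data) = (0.0020118) / (0.042673) = 0.047144.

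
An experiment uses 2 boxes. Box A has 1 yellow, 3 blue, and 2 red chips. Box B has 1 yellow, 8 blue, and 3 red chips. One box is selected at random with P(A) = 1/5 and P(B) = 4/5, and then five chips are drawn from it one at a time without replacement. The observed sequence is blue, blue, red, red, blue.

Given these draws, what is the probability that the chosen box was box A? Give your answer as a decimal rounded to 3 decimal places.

Compute the likelihood of the observed sequence for each case: P(data | box A) = (3/6)(2/5)(2/4)(1/3)(1/2) = 0.016667; P(data | box B) = (8/12)(7/11)(3/10)(2/9)(6/8) = 0.021212.
Weighting by the prior gives 1/5 · 0.016667 = 0.0033333, 4/5 · 0.021212 = 0.01697; summing to 0.020303.
Hence P(box A | data) = (0.0033333) / (0.020303) = 0.16418.

0.164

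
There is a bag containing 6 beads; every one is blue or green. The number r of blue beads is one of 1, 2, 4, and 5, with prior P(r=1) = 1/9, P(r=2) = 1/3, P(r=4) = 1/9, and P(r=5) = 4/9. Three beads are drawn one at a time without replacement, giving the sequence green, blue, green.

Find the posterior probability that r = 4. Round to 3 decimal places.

Compute the likelihood of the observed sequence for each case: P(data | r = 1) = (5/6)(1/5)(4/4) = 1/6; P(data | r = 2) = (4/6)(2/5)(3/4) = 1/5; P(data | r = 4) = (2/6)(4/5)(1/4) = 1/15; P(data | r = 5) = (1/6)(5/5)(0/4) = 0.
Weighting by the prior gives 1/9 · 1/6 = 1/54, 1/3 · 1/5 = 1/15, 1/9 · 1/15 = 1/135, 4/9 · 0 = 0; these sum to 5/54.
Hence P(r = 4 | data) = (1/135) / (5/54) = 2/25.

0.080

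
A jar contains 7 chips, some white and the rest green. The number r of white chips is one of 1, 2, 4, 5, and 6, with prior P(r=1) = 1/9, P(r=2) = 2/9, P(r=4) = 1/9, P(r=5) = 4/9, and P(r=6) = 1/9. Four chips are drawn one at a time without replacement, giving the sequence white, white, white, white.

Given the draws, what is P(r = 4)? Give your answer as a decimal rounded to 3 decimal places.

0.028

For each hypothesis, P(data | H) works out to: P(data | r = 1) = (1/7)(0/6) = 0; P(data | r = 2) = (2/7)(1/6)(0/5) = 0; P(data | r = 4) = (4/7)(3/6)(2/5)(1/4) = 1/35; P(data | r = 5) = (5/7)(4/6)(3/5)(2/4) = 1/7; P(data | r = 6) = (6/7)(5/6)(4/5)(3/4) = 3/7.
Weighting by the prior gives 1/9 · 0 = 0, 2/9 · 0 = 0, 1/9 · 1/35 = 1/315, 4/9 · 1/7 = 4/63, 1/9 · 3/7 = 1/21; these sum to 4/35.
Therefore the posterior P(r = 4 | data) = (1/315) / (4/35) = 1/36.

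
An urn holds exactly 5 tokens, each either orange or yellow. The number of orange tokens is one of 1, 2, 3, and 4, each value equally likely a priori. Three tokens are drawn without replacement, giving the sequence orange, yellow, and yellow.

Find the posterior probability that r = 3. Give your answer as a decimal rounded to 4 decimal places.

The likelihood of the observed sequence under each hypothesis: P(data | r = 1) = (1/5)(4/4)(3/3) = 1/5; P(data | r = 2) = (2/5)(3/4)(2/3) = 1/5; P(data | r = 3) = (3/5)(2/4)(1/3) = 1/10; P(data | r = 4) = (4/5)(1/4)(0/3) = 0.
Weighting by the prior gives 1/4 · 1/5 = 1/20, 1/4 · 1/5 = 1/20, 1/4 · 1/10 = 1/40, 1/4 · 0 = 0; these sum to 1/8.
Therefore the posterior P(r = 3 | data) = (1/40) / (1/8) = 1/5.

0.2000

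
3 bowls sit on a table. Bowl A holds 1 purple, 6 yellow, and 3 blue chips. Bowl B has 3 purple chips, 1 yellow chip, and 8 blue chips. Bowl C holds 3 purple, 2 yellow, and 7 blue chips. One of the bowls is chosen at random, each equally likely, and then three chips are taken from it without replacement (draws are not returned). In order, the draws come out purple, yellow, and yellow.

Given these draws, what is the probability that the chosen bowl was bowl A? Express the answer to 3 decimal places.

For each hypothesis, P(data | H) works out to: P(data | bowl A) = (1/10)(6/9)(5/8) = 0.041667; P(data | bowl B) = (3/12)(1/11)(0/10) = 0; P(data | bowl C) = (3/12)(2/11)(1/10) = 0.0045455.
Multiplying each by its prior: 1/3 · 0.041667 = 0.013889, 1/3 · 0 = 0, 1/3 · 0.0045455 = 0.0015152; with total 0.015404.
By Bayes' rule, P(bowl A | data) = (0.013889) / (0.015404) = 0.90164.

0.902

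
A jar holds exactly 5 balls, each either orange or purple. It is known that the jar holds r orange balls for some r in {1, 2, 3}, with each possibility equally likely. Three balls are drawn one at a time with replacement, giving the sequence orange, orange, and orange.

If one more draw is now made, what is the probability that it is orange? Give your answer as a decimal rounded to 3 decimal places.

0.544

Compute the likelihood of the observed sequence for each case: P(data | r = 1) = (1/5)(1/5)(1/5) = 1/125; P(data | r = 2) = (2/5)(2/5)(2/5) = 8/125; P(data | r = 3) = (3/5)(3/5)(3/5) = 27/125.
Multiplying each by its prior: 1/3 · 1/125 = 1/375, 1/3 · 8/125 = 8/375, 1/3 · 27/125 = 9/125; summing to 12/125.
Dividing through by the total gives posterior P(r = 1 | data) = 1/36, P(r = 2 | data) = 2/9, P(r = 3 | data) = 3/4.
Averaging over the posterior, P(orange next | data) = (1/5)(1/36) + (2/5)(2/9) + (3/5)(3/4) = 49/90.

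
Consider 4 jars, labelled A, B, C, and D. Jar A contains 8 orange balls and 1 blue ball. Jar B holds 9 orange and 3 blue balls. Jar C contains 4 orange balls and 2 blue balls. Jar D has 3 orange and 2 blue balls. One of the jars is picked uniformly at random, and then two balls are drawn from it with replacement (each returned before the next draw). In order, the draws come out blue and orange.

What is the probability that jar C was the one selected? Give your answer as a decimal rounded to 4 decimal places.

0.2969

The likelihood of the observed sequence under each hypothesis: P(data | jar A) = (1/9)(8/9) = 0.098765; P(data | jar B) = (3/12)(9/12) = 0.1875; P(data | jar C) = (2/6)(4/6) = 0.22222; P(data | jar D) = (2/5)(3/5) = 0.24.
Multiplying each by its prior: 1/4 · 0.098765 = 0.024691, 1/4 · 0.1875 = 0.046875, 1/4 · 0.22222 = 0.055556, 1/4 · 0.24 = 0.06; these sum to 0.18712.
Therefore the posterior P(jar C | data) = (0.055556) / (0.18712) = 0.29689.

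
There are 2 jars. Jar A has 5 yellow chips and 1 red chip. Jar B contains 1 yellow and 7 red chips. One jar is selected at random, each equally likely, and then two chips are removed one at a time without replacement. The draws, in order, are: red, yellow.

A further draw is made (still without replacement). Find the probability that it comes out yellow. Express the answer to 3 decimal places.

For each hypothesis, P(data | H) works out to: P(data | jar A) = (1/6)(5/5) = 1/6; P(data | jar B) = (7/8)(1/7) = 1/8.
The prior-weighted likelihoods are 1/2 · 1/6 = 1/12, 1/2 · 1/8 = 1/16; these sum to 7/48.
Normalising, the posterior is P(jar A | data) = 4/7, P(jar B | data) = 3/7.
The predictive probability is P(yellow next | data) = (1)(4/7) + (0)(3/7) = 4/7.

0.571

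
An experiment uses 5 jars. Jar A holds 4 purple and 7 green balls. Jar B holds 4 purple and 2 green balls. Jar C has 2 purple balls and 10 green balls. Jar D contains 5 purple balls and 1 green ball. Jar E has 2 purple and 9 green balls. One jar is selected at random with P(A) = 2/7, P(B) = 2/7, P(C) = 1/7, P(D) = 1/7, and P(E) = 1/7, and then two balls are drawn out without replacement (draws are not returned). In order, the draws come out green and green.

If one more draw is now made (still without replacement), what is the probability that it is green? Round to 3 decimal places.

Under each hypothesis, the probability of the observed sequence is: P(data | jar A) = (7/11)(6/10) = 21/55; P(data | jar B) = (2/6)(1/5) = 1/15; P(data | jar C) = (10/12)(9/11) = 15/22; P(data | jar D) = (1/6)(0/5) = 0; P(data | jar E) = (9/11)(8/10) = 36/55.
Weighting by the prior gives 2/7 · 21/55 = 6/55, 2/7 · 1/15 = 2/105, 1/7 · 15/22 = 15/154, 1/7 · 0 = 0, 1/7 · 36/55 = 36/385; these sum to 67/210.
Dividing through by the total gives posterior P(jar A | data) = 252/737, P(jar B | data) = 4/67, P(jar C | data) = 225/737, P(jar D | data) = 0, P(jar E | data) = 216/737.
So P(green next | data) = Σ P(green next | H) P(H | data) = (5/9)(252/737) + (0)(4/67) + (4/5)(225/737) + (7/9)(216/737) = 488/737.

0.662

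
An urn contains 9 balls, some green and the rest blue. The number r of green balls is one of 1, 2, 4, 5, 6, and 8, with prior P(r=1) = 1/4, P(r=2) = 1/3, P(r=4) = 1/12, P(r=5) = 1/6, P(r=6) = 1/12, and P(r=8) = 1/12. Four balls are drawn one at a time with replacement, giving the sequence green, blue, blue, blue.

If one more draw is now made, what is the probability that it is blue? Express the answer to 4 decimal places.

Compute the likelihood of the observed sequence for each case: P(data | r = 1) = (1/9)(8/9)(8/9)(8/9) = 0.078037; P(data | r = 2) = (2/9)(7/9)(7/9)(7/9) = 0.10456; P(data | r = 4) = (4/9)(5/9)(5/9)(5/9) = 0.076208; P(data | r = 5) = (5/9)(4/9)(4/9)(4/9) = 0.048773; P(data | r = 6) = (6/9)(3/9)(3/9)(3/9) = 0.024691; P(data | r = 8) = (8/9)(1/9)(1/9)(1/9) = 0.0012193.
The prior-weighted likelihoods are 1/4 · 0.078037 = 0.019509, 1/3 · 0.10456 = 0.034852, 1/12 · 0.076208 = 0.0063507, 1/6 · 0.048773 = 0.0081288, 1/12 · 0.024691 = 0.0020576, 1/12 · 0.0012193 = 0.00010161; these sum to 0.071.
Dividing through by the total gives posterior P(r = 1 | data) = 0.27478, P(r = 2 | data) = 0.49088, P(r = 4 | data) = 0.089445, P(r = 5 | data) = 0.11449, P(r = 6 | data) = 0.02898, P(r = 8 | data) = 0.0014311.
Averaging over the posterior, P(blue next | data) = (8/9)(0.27478) + (7/9)(0.49088) + (5/9)(0.089445) + (4/9)(0.11449) + (1/3)(0.02898) + (1/9)(0.0014311) = 0.73643.

0.7364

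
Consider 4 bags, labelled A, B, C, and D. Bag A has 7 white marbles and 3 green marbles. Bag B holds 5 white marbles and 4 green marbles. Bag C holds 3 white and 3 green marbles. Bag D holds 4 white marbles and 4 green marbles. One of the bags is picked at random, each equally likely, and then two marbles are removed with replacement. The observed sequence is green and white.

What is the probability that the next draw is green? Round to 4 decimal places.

0.4418

Compute the likelihood of the observed sequence for each case: P(data | bag A) = (3/10)(7/10) = 0.21; P(data | bag B) = (4/9)(5/9) = 0.24691; P(data | bag C) = (3/6)(3/6) = 0.25; P(data | bag D) = (4/8)(4/8) = 0.25.
The prior-weighted likelihoods are 1/4 · 0.21 = 0.0525, 1/4 · 0.24691 = 0.061728, 1/4 · 0.25 = 0.0625, 1/4 · 0.25 = 0.0625; summing to 0.23923.
Dividing through by the total gives posterior P(bag A | data) = 0.21946, P(bag B | data) = 0.25803, P(bag C | data) = 0.26126, P(bag D | data) = 0.26126.
Averaging over the posterior, P(green next | data) = (3/10)(0.21946) + (4/9)(0.25803) + (1/2)(0.26126) + (1/2)(0.26126) = 0.44177.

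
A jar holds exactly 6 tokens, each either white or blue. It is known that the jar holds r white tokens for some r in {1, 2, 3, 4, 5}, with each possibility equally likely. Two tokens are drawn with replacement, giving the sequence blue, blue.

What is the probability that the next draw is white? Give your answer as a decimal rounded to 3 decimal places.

0.318

Under each hypothesis, the probability of the observed sequence is: P(data | r = 1) = (5/6)(5/6) = 25/36; P(data | r = 2) = (4/6)(4/6) = 4/9; P(data | r = 3) = (3/6)(3/6) = 1/4; P(data | r = 4) = (2/6)(2/6) = 1/9; P(data | r = 5) = (1/6)(1/6) = 1/36.
The prior-weighted likelihoods are 1/5 · 25/36 = 5/36, 1/5 · 4/9 = 4/45, 1/5 · 1/4 = 1/20, 1/5 · 1/9 = 1/45, 1/5 · 1/36 = 1/180; these sum to 11/36.
The posterior is then P(r = 1 | data) = 5/11, P(r = 2 | data) = 16/55, P(r = 3 | data) = 9/55, P(r = 4 | data) = 4/55, P(r = 5 | data) = 1/55.
So P(white next | data) = Σ P(white next | H) P(H | data) = (1/6)(5/11) + (1/3)(16/55) + (1/2)(9/55) + (2/3)(4/55) + (5/6)(1/55) = 7/22.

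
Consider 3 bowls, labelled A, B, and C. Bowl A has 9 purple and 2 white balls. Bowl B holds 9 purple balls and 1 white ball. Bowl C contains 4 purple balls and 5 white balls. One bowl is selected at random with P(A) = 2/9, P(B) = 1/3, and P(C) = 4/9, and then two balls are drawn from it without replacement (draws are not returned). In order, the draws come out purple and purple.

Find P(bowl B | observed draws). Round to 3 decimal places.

For each hypothesis, P(data | H) works out to: P(data | bowl A) = (9/11)(8/10) = 0.65455; P(data | bowl B) = (9/10)(8/9) = 0.8; P(data | bowl C) = (4/9)(3/8) = 0.16667.
The prior-weighted likelihoods are 2/9 · 0.65455 = 0.14545, 1/3 · 0.8 = 0.26667, 4/9 · 0.16667 = 0.074074; these sum to 0.4862.
So P(bowl B | data) = (0.26667) / (0.4862) = 0.54848.

0.548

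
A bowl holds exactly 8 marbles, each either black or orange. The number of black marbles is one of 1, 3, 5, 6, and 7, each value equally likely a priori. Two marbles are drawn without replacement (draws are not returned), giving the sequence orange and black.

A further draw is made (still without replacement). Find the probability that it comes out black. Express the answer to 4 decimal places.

0.5714

The likelihood of the observed sequence under each hypothesis: P(data | r = 1) = (7/8)(1/7) = 1/8; P(data | r = 3) = (5/8)(3/7) = 15/56; P(data | r = 5) = (3/8)(5/7) = 15/56; P(data | r = 6) = (2/8)(6/7) = 3/14; P(data | r = 7) = (1/8)(7/7) = 1/8.
The prior-weighted likelihoods are 1/5 · 1/8 = 1/40, 1/5 · 15/56 = 3/56, 1/5 · 15/56 = 3/56, 1/5 · 3/14 = 3/70, 1/5 · 1/8 = 1/40; summing to 1/5.
Dividing through by the total gives posterior P(r = 1 | data) = 1/8, P(r = 3 | data) = 15/56, P(r = 5 | data) = 15/56, P(r = 6 | data) = 3/14, P(r = 7 | data) = 1/8.
Averaging over the posterior, P(black next | data) = (0)(1/8) + (1/3)(15/56) + (2/3)(15/56) + (5/6)(3/14) + (1)(1/8) = 4/7.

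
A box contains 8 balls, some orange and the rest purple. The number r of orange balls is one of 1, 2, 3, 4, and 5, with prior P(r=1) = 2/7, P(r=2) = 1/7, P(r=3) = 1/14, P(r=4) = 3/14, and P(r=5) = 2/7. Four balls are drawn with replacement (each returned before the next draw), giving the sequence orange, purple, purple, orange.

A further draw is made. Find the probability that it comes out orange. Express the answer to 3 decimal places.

0.474

For each hypothesis, P(data | H) works out to: P(data | r = 1) = (1/8)(7/8)(7/8)(1/8) = 0.011963; P(data | r = 2) = (2/8)(6/8)(6/8)(2/8) = 0.035156; P(data | r = 3) = (3/8)(5/8)(5/8)(3/8) = 0.054932; P(data | r = 4) = (4/8)(4/8)(4/8)(4/8) = 0.0625; P(data | r = 5) = (5/8)(3/8)(3/8)(5/8) = 0.054932.
The prior-weighted likelihoods are 2/7 · 0.011963 = 0.003418, 1/7 · 0.035156 = 0.0050223, 1/14 · 0.054932 = 0.0039237, 3/14 · 0.0625 = 0.013393, 2/7 · 0.054932 = 0.015695; with total 0.041452.
Dividing through by the total gives posterior P(r = 1 | data) = 0.082457, P(r = 2 | data) = 0.12116, P(r = 3 | data) = 0.094657, P(r = 4 | data) = 0.3231, P(r = 5 | data) = 0.37863.
So P(orange next | data) = Σ P(orange next | H) P(H | data) = (1/8)(0.082457) + (1/4)(0.12116) + (3/8)(0.094657) + (1/2)(0.3231) + (5/8)(0.37863) = 0.47428.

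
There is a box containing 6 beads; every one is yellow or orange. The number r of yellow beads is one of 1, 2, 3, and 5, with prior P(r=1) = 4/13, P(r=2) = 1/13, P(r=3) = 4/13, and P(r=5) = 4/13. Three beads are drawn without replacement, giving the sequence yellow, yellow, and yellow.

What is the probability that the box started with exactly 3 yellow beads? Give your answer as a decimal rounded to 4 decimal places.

0.0909

Compute the likelihood of the observed sequence for each case: P(data | r = 1) = (1/6)(0/5) = 0; P(data | r = 2) = (2/6)(1/5)(0/4) = 0; P(data | r = 3) = (3/6)(2/5)(1/4) = 1/20; P(data | r = 5) = (5/6)(4/5)(3/4) = 1/2.
Weighting by the prior gives 4/13 · 0 = 0, 1/13 · 0 = 0, 4/13 · 1/20 = 1/65, 4/13 · 1/2 = 2/13; with total 11/65.
So P(r = 3 | data) = (1/65) / (11/65) = 1/11.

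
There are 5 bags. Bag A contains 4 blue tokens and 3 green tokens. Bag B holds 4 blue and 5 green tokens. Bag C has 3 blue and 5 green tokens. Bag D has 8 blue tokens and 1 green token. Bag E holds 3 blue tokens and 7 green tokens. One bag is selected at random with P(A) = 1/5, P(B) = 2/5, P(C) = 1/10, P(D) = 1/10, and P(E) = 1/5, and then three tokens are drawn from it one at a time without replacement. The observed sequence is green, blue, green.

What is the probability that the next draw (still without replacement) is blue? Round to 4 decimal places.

0.4743

For each hypothesis, P(data | H) works out to: P(data | bag A) = (3/7)(4/6)(2/5) = 0.11429; P(data | bag B) = (5/9)(4/8)(4/7) = 0.15873; P(data | bag C) = (5/8)(3/7)(4/6) = 0.17857; P(data | bag D) = (1/9)(8/8)(0/7) = 0; P(data | bag E) = (7/10)(3/9)(6/8) = 0.175.
The prior-weighted likelihoods are 1/5 · 0.11429 = 0.022857, 2/5 · 0.15873 = 0.063492, 1/10 · 0.17857 = 0.017857, 1/10 · 0 = 0, 1/5 · 0.175 = 0.035; summing to 0.13921.
The posterior is then P(bag A | data) = 0.1642, P(bag B | data) = 0.4561, P(bag C | data) = 0.12828, P(bag D | data) = 0, P(bag E | data) = 0.25143.
Averaging over the posterior, P(blue next | data) = (3/4)(0.1642) + (1/2)(0.4561) + (2/5)(0.12828) + (2/7)(0.25143) = 0.47434.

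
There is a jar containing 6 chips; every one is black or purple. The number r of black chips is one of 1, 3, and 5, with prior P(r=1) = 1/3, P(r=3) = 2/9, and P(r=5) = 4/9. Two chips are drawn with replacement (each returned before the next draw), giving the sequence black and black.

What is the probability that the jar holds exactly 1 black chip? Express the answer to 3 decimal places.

Under each hypothesis, the probability of the observed sequence is: P(data | r = 1) = (1/6)(1/6) = 1/36; P(data | r = 3) = (3/6)(3/6) = 1/4; P(data | r = 5) = (5/6)(5/6) = 25/36.
Multiplying each by its prior: 1/3 · 1/36 = 1/108, 2/9 · 1/4 = 1/18, 4/9 · 25/36 = 25/81; these sum to 121/324.
Hence P(r = 1 | data) = (1/108) / (121/324) = 3/121.

0.025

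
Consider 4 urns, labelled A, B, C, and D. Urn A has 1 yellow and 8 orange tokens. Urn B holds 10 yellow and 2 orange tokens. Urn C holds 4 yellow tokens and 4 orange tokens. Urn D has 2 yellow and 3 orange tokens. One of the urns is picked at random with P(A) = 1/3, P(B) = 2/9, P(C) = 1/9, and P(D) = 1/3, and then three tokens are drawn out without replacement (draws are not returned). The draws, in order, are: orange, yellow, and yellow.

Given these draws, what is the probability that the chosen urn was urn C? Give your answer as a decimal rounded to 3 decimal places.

For each hypothesis, P(data | H) works out to: P(data | urn A) = (8/9)(1/8)(0/7) = 0; P(data | urn B) = (2/12)(10/11)(9/10) = 0.13636; P(data | urn C) = (4/8)(4/7)(3/6) = 0.14286; P(data | urn D) = (3/5)(2/4)(1/3) = 0.1.
The prior-weighted likelihoods are 1/3 · 0 = 0, 2/9 · 0.13636 = 0.030303, 1/9 · 0.14286 = 0.015873, 1/3 · 0.1 = 0.033333; with total 0.079509.
By Bayes' rule, P(urn C | data) = (0.015873) / (0.079509) = 0.19964.

0.200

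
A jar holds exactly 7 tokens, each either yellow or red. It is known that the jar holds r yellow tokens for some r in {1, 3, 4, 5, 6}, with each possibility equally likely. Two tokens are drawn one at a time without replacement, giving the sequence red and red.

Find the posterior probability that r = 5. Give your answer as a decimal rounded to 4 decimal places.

0.0400

Under each hypothesis, the probability of the observed sequence is: P(data | r = 1) = (6/7)(5/6) = 5/7; P(data | r = 3) = (4/7)(3/6) = 2/7; P(data | r = 4) = (3/7)(2/6) = 1/7; P(data | r = 5) = (2/7)(1/6) = 1/21; P(data | r = 6) = (1/7)(0/6) = 0.
The prior-weighted likelihoods are 1/5 · 5/7 = 1/7, 1/5 · 2/7 = 2/35, 1/5 · 1/7 = 1/35, 1/5 · 1/21 = 1/105, 1/5 · 0 = 0; these sum to 5/21.
Hence P(r = 5 | data) = (1/105) / (5/21) = 1/25.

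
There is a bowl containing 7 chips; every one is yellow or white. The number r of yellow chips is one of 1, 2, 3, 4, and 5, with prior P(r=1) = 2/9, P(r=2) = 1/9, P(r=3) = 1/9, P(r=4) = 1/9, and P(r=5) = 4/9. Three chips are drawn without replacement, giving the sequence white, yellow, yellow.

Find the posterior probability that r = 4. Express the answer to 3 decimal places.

For each hypothesis, P(data | H) works out to: P(data | r = 1) = (6/7)(1/6)(0/5) = 0; P(data | r = 2) = (5/7)(2/6)(1/5) = 1/21; P(data | r = 3) = (4/7)(3/6)(2/5) = 4/35; P(data | r = 4) = (3/7)(4/6)(3/5) = 6/35; P(data | r = 5) = (2/7)(5/6)(4/5) = 4/21.
Weighting by the prior gives 2/9 · 0 = 0, 1/9 · 1/21 = 1/189, 1/9 · 4/35 = 4/315, 1/9 · 6/35 = 2/105, 4/9 · 4/21 = 16/189; with total 23/189.
Hence P(r = 4 | data) = (2/105) / (23/189) = 18/115.

0.157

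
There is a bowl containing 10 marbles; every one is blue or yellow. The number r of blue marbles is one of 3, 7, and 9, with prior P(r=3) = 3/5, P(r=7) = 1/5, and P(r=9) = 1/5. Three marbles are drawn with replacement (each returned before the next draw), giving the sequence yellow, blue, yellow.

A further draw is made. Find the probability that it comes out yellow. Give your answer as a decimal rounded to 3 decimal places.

0.640

The likelihood of the observed sequence under each hypothesis: P(data | r = 3) = (7/10)(3/10)(7/10) = 0.147; P(data | r = 7) = (3/10)(7/10)(3/10) = 0.063; P(data | r = 9) = (1/10)(9/10)(1/10) = 0.009.
Multiplying each by its prior: 3/5 · 0.147 = 0.0882, 1/5 · 0.063 = 0.0126, 1/5 · 0.009 = 0.0018; these sum to 0.1026.
Dividing through by the total gives posterior P(r = 3 | data) = 0.85965, P(r = 7 | data) = 0.12281, P(r = 9 | data) = 0.017544.
So P(yellow next | data) = Σ P(yellow next | H) P(H | data) = (7/10)(0.85965) + (3/10)(0.12281) + (1/10)(0.017544) = 0.64035.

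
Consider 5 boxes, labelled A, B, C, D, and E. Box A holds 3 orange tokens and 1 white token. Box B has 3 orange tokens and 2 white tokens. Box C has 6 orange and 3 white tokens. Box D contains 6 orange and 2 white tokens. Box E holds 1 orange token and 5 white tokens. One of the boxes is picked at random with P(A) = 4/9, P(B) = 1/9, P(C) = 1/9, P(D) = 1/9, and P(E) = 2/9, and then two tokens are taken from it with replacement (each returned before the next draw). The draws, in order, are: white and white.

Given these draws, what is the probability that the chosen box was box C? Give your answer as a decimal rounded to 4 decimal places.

Compute the likelihood of the observed sequence for each case: P(data | box A) = (1/4)(1/4) = 0.0625; P(data | box B) = (2/5)(2/5) = 0.16; P(data | box C) = (3/9)(3/9) = 0.11111; P(data | box D) = (2/8)(2/8) = 0.0625; P(data | box E) = (5/6)(5/6) = 0.69444.
Weighting by the prior gives 4/9 · 0.0625 = 0.027778, 1/9 · 0.16 = 0.017778, 1/9 · 0.11111 = 0.012346, 1/9 · 0.0625 = 0.0069444, 2/9 · 0.69444 = 0.15432; with total 0.21917.
By Bayes' rule, P(box C | data) = (0.012346) / (0.21917) = 0.05633.

0.0563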